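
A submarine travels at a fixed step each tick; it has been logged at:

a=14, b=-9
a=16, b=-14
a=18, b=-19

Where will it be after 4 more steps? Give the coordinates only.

a=26, b=-39

Constant displacement of (+2, -5) per step.
step 3: a=18, b=-19 + (+2, -5) → a=20, b=-24
step 4: a=20, b=-24 + (+2, -5) → a=22, b=-29
step 5: a=22, b=-29 + (+2, -5) → a=24, b=-34
step 6: a=24, b=-34 + (+2, -5) → a=26, b=-39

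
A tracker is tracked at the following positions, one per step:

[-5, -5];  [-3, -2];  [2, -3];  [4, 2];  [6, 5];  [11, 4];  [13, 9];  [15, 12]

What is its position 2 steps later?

Differencing gives [+2, +3], [+5, -1], [+2, +5], [+2, +3], [+5, -1], [+2, +5], [+2, +3]. This is the pattern [+2, +3], [+5, -1], [+2, +5] repeated.
step 8: apply [+5, -1] → [20, 11]
step 9: apply [+2, +5] → [22, 16]

[22, 16]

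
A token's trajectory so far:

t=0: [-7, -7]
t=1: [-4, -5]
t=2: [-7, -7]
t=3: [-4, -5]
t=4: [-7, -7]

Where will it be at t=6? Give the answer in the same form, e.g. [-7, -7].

Step-to-step displacements: [+3, +2], [-3, -2], [+3, +2], [-3, -2]; each is -1× the previous.
step 5: [-7, -7] + [+3, +2] → [-4, -5]
step 6: [-4, -5] + [-3, -2] → [-7, -7]

[-7, -7]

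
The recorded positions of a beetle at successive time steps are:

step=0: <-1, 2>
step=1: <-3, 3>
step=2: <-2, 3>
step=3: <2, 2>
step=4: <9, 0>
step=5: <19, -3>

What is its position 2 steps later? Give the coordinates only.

Successive displacements: <-2, +1>, <+1, +0>, <+4, -1>, <+7, -2>, <+10, -3> — each changes by <+3, -1>.
step 6: <19, -3> + <+13, -4> → <32, -7>
step 7: <32, -7> + <+16, -5> → <48, -12>

<48, -12>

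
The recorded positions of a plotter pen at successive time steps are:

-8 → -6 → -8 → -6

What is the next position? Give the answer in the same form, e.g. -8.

-8

Step-to-step displacements: +2, -2, +2; each is -1× the previous.
step 4: -6 − 2 → -8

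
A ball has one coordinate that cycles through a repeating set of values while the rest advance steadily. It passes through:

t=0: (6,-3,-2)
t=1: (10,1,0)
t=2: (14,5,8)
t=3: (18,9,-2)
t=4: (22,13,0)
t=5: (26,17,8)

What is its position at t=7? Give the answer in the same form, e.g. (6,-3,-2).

First: linear, +4 per step → 34 at step 7.
Second: linear, +4 per step → 25 at step 7.
Third: cycles through -2, 0, 8 every 3 steps. Step 7 lands at position 1 of the cycle → 0.

(34,25,0)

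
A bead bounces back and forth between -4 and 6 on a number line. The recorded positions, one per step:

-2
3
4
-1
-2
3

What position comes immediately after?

The value travels 5 per step and bounces off the walls at -4 and 6.
  step 6: 3 → 4

4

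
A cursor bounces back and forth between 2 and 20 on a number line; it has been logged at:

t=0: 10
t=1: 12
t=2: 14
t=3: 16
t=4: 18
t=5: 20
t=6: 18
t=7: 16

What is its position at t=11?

8

The value reflects between 2 and 20, moving 2 per step.
  step 8: 16 → 14
  step 9: 14 → 12
  step 10: 12 → 10
  step 11: 10 → 8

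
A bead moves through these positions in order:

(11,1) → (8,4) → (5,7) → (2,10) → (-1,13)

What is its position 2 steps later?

(-7,19)

Constant displacement of (-3,+3) per step.
step 5: (-1,13) + (-3,+3) → (-4,16)
step 6: (-4,16) + (-3,+3) → (-7,19)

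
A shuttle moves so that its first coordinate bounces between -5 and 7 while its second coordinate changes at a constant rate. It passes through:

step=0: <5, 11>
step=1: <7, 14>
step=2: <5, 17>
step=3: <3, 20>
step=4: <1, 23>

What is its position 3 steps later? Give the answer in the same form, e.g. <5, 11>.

The first coordinate reflects between -5 and 7, moving 2 per step.
  step 5: 1 → -1
  step 6: -1 → -3
  step 7: -3 → -5
The second coordinate changes by +3 each step: at step 7 it is 32.

<-5, 32>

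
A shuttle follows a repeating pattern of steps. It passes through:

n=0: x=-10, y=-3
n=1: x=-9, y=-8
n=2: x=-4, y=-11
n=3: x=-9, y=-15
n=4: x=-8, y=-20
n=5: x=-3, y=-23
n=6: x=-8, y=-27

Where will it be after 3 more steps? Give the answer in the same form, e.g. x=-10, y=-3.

Differencing gives (+1,-5), (+5,-3), (-5,-4), (+1,-5), (+5,-3), (-5,-4). This is the pattern (+1,-5), (+5,-3), (-5,-4) repeated.
step 7: apply (+1,-5) → x=-7, y=-32
step 8: apply (+5,-3) → x=-2, y=-35
step 9: apply (-5,-4) → x=-7, y=-39

x=-7, y=-39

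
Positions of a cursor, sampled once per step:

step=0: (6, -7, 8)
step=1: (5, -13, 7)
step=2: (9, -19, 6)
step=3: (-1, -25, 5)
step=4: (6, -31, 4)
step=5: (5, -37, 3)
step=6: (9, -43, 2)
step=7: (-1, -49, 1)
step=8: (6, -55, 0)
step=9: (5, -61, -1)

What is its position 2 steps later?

First: cycles through 6, 5, 9, -1 every 4 steps. Step 11 lands at position 3 of the cycle → -1.
Second: linear, -6 per step → -73 at step 11.
Third: linear, -1 per step → -3 at step 11.

(-1, -73, -3)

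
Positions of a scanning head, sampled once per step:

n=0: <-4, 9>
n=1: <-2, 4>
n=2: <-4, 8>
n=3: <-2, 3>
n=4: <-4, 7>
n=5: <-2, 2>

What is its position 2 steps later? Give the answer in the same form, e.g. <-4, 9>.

The moves between consecutive positions are <+2, -5>, <-2, +4>, <+2, -5>, <-2, +4>, <+2, -5>; they repeat the 2-cycle [<+2, -5>, <-2, +4>].
step 6: apply <-2, +4> → <-4, 6>
step 7: apply <+2, -5> → <-2, 1>

<-2, 1>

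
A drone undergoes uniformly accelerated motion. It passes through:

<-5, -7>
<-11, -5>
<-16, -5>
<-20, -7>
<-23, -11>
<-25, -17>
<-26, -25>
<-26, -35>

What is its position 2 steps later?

<-23, -61>

Taking differences between consecutive positions: <-6, +2>, <-5, +0>, <-4, -2>, <-3, -4>, <-2, -6>, <-1, -8>, <+0, -10>. These grow by <+1, -2> each step.
step 8: <-26, -35> + <+1, -12> → <-25, -47>
step 9: <-25, -47> + <+2, -14> → <-23, -61>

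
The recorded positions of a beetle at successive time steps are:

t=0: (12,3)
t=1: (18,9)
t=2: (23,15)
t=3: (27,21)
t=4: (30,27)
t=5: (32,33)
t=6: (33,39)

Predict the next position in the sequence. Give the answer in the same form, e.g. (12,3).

(33,45)

Taking differences between consecutive positions: (+6,+6), (+5,+6), (+4,+6), (+3,+6), (+2,+6), (+1,+6). These grow by (-1,+0) each step.
step 7: (33,39) + (+0,+6) → (33,45)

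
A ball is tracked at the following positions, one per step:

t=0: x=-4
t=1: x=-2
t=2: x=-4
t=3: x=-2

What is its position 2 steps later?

x=-2

Consecutive displacements +2, -2, +2 scale by a factor of -1 each step.
step 4: -2 − 2 → x=-4
step 5: -4 + 2 → x=-2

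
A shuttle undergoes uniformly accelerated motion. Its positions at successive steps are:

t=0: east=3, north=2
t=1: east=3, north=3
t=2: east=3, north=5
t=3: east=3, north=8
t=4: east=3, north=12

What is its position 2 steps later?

Successive displacements: (+0, +1), (+0, +2), (+0, +3), (+0, +4) — each changes by (+0, +1).
step 5: east=3, north=12 + (+0, +5) → east=3, north=17
step 6: east=3, north=17 + (+0, +6) → east=3, north=23

east=3, north=23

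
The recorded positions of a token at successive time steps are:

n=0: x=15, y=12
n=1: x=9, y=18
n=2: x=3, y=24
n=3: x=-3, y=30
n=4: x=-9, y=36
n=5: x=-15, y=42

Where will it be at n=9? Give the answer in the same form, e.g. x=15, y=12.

x=-39, y=66

Each step adds (-6, +6) to the position.
step 6: x=-15, y=42 + (-6, +6) → x=-21, y=48
step 7: x=-21, y=48 + (-6, +6) → x=-27, y=54
step 8: x=-27, y=54 + (-6, +6) → x=-33, y=60
step 9: x=-33, y=60 + (-6, +6) → x=-39, y=66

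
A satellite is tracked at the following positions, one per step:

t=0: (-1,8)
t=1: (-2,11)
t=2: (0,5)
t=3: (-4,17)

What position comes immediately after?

Step-to-step displacements: (-1,+3), (+2,-6), (-4,+12); each is -2× the previous.
step 4: (-4,17) + (+8,-24) → (4,-7)

(4,-7)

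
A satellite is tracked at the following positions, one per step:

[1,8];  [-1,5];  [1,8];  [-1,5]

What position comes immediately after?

The jumps are [-2,-3], [+2,+3], [-2,-3] — a geometric progression with ratio -1.
step 4: [-1,5] + [+2,+3] → [1,8]

[1,8]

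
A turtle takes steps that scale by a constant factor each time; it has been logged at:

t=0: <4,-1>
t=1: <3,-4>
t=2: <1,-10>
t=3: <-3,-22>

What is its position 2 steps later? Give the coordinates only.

<-27,-94>

The jumps are <-1,-3>, <-2,-6>, <-4,-12> — a geometric progression with ratio 2.
step 4: <-3,-22> + <-8,-24> → <-11,-46>
step 5: <-11,-46> + <-16,-48> → <-27,-94>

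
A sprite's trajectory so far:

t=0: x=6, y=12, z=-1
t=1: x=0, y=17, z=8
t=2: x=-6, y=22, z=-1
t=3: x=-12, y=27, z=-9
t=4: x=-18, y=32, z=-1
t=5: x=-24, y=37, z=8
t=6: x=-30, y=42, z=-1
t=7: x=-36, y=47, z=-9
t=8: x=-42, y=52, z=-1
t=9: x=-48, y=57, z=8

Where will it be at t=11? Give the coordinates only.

x=-60, y=67, z=-9

X: linear, -6 per step → -60 at step 11.
Y: linear, +5 per step → 67 at step 11.
Z: cycles through -1, 8, -1, -9 every 4 steps. Step 11 lands at position 3 of the cycle → -9.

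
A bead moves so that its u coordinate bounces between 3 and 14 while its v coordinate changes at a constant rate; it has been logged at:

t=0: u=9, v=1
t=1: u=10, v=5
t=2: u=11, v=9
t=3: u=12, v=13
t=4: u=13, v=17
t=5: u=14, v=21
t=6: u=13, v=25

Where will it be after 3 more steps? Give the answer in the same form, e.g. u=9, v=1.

The u coordinate reflects between 3 and 14, moving 1 per step.
  step 7: 13 → 12
  step 8: 12 → 11
  step 9: 11 → 10
The v coordinate changes by +4 each step: at step 9 it is 37.

u=10, v=37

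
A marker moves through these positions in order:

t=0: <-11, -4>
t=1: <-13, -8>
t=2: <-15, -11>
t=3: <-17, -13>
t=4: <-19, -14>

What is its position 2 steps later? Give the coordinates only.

<-23, -13>

Taking differences between consecutive positions: <-2, -4>, <-2, -3>, <-2, -2>, <-2, -1>. These grow by <+0, +1> each step.
step 5: <-19, -14> + <-2, +0> → <-21, -14>
step 6: <-21, -14> + <-2, +1> → <-23, -13>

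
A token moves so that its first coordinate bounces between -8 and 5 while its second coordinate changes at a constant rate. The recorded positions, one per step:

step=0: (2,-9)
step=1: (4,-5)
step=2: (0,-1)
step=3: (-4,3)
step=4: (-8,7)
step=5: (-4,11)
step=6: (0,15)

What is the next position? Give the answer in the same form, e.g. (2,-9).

The first coordinate travels 4 per step and bounces off the walls at -8 and 5.
  step 7: 0 → 4
The second coordinate changes by +4 each step: at step 7 it is 19.

(4,19)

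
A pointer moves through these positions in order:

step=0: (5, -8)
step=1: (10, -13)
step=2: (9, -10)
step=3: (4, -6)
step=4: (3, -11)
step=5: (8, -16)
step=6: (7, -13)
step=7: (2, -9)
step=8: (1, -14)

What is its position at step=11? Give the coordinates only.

(0, -12)

The moves between consecutive positions are (+5, -5), (-1, +3), (-5, +4), (-1, -5), (+5, -5), (-1, +3), (-5, +4), (-1, -5); they repeat the 4-cycle [(+5, -5), (-1, +3), (-5, +4), (-1, -5)].
step 9: apply (+5, -5) → (6, -19)
step 10: apply (-1, +3) → (5, -16)
step 11: apply (-5, +4) → (0, -12)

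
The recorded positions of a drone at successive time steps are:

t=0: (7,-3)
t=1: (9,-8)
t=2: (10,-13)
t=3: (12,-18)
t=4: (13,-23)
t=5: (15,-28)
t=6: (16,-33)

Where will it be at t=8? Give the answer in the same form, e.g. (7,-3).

(19,-43)

The moves between consecutive positions are (+2,-5), (+1,-5), (+2,-5), (+1,-5), (+2,-5), (+1,-5); they repeat the 2-cycle [(+2,-5), (+1,-5)].
step 7: apply (+2,-5) → (18,-38)
step 8: apply (+1,-5) → (19,-43)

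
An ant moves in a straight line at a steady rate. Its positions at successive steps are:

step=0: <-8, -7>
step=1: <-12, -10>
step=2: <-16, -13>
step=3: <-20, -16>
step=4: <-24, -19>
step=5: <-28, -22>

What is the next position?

Each step adds <-4, -3> to the position.
step 6: <-28, -22> + <-4, -3> → <-32, -25>

<-32, -25>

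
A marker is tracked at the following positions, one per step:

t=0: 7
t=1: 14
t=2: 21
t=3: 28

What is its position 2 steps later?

42

Each step adds +7 to the position.
step 4: 28 + 7 → 35
step 5: 35 + 7 → 42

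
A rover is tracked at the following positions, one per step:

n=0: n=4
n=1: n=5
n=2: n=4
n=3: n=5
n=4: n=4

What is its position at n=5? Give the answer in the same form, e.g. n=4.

n=5

Step-to-step displacements: +1, -1, +1, -1; each is -1× the previous.
step 5: 4 + 1 → n=5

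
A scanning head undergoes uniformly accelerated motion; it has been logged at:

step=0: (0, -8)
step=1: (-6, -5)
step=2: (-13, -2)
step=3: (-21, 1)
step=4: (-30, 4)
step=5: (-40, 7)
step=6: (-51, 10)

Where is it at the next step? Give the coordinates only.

(-63, 13)

Successive displacements: (-6, +3), (-7, +3), (-8, +3), (-9, +3), (-10, +3), (-11, +3) — each changes by (-1, +0).
step 7: (-51, 10) + (-12, +3) → (-63, 13)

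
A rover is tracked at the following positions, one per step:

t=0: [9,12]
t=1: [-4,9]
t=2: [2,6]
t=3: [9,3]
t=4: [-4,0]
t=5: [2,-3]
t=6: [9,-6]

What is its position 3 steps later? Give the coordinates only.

[9,-15]

First: cycles through 9, -4, 2 every 3 steps. Step 9 lands at position 0 of the cycle → 9.
Second: linear, -3 per step → -15 at step 9.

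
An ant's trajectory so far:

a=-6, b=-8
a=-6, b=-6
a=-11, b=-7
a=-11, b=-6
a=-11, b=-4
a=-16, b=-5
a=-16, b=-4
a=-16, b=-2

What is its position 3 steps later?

The moves between consecutive positions are (+0, +2), (-5, -1), (+0, +1), (+0, +2), (-5, -1), (+0, +1), (+0, +2); they repeat the 3-cycle [(+0, +2), (-5, -1), (+0, +1)].
step 8: apply (-5, -1) → a=-21, b=-3
step 9: apply (+0, +1) → a=-21, b=-2
step 10: apply (+0, +2) → a=-21, b=0

a=-21, b=0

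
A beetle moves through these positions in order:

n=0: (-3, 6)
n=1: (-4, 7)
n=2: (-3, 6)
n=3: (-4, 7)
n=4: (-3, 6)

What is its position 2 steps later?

The jumps are (-1, +1), (+1, -1), (-1, +1), (+1, -1) — a geometric progression with ratio -1.
step 5: (-3, 6) + (-1, +1) → (-4, 7)
step 6: (-4, 7) + (+1, -1) → (-3, 6)

(-3, 6)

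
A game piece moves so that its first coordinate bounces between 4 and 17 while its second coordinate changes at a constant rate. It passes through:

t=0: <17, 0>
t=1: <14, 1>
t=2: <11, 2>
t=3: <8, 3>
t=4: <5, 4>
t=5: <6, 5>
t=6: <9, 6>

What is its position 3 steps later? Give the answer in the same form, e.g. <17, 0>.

The first coordinate reflects between 4 and 17, moving 3 per step.
  step 7: 9 → 12
  step 8: 12 → 15
  step 9: 15 → 16
The second coordinate changes by +1 each step: at step 9 it is 9.

<16, 9>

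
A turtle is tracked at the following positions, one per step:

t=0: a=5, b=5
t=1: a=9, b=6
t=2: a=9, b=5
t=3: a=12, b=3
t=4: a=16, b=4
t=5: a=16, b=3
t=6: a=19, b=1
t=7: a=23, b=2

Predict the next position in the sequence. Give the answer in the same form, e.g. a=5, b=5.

a=23, b=1

Step-to-step displacements: (+4,+1), (+0,-1), (+3,-2), (+4,+1), (+0,-1), (+3,-2), (+4,+1) — a repeating cycle of length 3.
step 8: apply (+0,-1) → a=23, b=1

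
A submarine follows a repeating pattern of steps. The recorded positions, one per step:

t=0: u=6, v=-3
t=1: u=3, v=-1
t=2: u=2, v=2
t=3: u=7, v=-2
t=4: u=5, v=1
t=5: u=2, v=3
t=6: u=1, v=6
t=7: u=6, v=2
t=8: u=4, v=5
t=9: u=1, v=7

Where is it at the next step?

u=0, v=10

Step-to-step displacements: (-3,+2), (-1,+3), (+5,-4), (-2,+3), (-3,+2), (-1,+3), (+5,-4), (-2,+3), (-3,+2) — a repeating cycle of length 4.
step 10: apply (-1,+3) → u=0, v=10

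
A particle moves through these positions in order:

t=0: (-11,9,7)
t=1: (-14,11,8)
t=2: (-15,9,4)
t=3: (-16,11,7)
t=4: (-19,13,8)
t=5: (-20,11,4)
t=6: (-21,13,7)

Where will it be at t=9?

(-26,15,7)

Differencing gives (-3,+2,+1), (-1,-2,-4), (-1,+2,+3), (-3,+2,+1), (-1,-2,-4), (-1,+2,+3). This is the pattern (-3,+2,+1), (-1,-2,-4), (-1,+2,+3) repeated.
step 7: apply (-3,+2,+1) → (-24,15,8)
step 8: apply (-1,-2,-4) → (-25,13,4)
step 9: apply (-1,+2,+3) → (-26,15,7)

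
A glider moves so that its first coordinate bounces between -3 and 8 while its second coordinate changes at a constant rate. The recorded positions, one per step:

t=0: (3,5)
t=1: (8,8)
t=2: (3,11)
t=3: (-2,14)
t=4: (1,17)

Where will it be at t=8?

The first coordinate travels 5 per step and bounces off the walls at -3 and 8.
  step 5: 1 → 6
  step 6: 6 → 5
  step 7: 5 → 0
  step 8: 0 → -1
The second coordinate changes by +3 each step: at step 8 it is 29.

(-1,29)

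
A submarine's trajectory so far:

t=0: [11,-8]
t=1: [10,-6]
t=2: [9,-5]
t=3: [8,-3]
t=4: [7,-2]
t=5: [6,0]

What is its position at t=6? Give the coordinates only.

Differencing gives [-1,+2], [-1,+1], [-1,+2], [-1,+1], [-1,+2]. This is the pattern [-1,+2], [-1,+1] repeated.
step 6: apply [-1,+1] → [5,1]

[5,1]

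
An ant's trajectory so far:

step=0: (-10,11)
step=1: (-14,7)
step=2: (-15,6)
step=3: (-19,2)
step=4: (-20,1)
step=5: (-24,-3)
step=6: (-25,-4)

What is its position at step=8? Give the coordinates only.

(-30,-9)

Differencing gives (-4,-4), (-1,-1), (-4,-4), (-1,-1), (-4,-4), (-1,-1). This is the pattern (-4,-4), (-1,-1) repeated.
step 7: apply (-4,-4) → (-29,-8)
step 8: apply (-1,-1) → (-30,-9)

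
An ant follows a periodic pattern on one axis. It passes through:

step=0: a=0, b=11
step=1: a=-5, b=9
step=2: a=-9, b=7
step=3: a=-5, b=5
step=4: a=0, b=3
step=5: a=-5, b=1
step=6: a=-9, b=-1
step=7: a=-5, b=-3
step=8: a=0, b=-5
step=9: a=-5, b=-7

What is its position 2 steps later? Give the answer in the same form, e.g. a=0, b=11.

The a coordinate repeats the cycle [0, -5, -9, -5] with period 4; step 11 mod 4 = 3, giving -5.
The b coordinate changes by -2 each step, so at step 11 it is 11 + 11·(-2) = -11.

a=-5, b=-11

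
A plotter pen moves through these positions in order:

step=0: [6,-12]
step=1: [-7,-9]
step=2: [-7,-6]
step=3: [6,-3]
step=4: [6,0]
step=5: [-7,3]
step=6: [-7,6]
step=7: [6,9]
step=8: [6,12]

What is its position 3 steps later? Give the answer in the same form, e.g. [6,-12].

First: cycles through 6, -7, -7, 6 every 4 steps. Step 11 lands at position 3 of the cycle → 6.
Second: linear, +3 per step → 21 at step 11.

[6,21]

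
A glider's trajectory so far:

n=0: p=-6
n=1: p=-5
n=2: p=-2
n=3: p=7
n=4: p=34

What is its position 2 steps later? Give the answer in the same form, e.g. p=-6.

The jumps are +1, +3, +9, +27 — a geometric progression with ratio 3.
step 5: 34 + 81 → p=115
step 6: 115 + 243 → p=358

p=358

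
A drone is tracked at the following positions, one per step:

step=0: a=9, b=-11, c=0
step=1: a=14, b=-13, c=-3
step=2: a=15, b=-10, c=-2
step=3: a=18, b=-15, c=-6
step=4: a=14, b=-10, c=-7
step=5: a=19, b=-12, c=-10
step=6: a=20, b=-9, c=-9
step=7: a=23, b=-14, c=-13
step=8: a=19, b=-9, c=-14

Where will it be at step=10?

a=25, b=-8, c=-16

Step-to-step displacements: (+5,-2,-3), (+1,+3,+1), (+3,-5,-4), (-4,+5,-1), (+5,-2,-3), (+1,+3,+1), (+3,-5,-4), (-4,+5,-1) — a repeating cycle of length 4.
step 9: apply (+5,-2,-3) → a=24, b=-11, c=-17
step 10: apply (+1,+3,+1) → a=25, b=-8, c=-16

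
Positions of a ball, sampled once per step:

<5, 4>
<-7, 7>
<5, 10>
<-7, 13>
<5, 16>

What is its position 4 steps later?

First: cycles through 5, -7 every 2 steps. Step 8 lands at position 0 of the cycle → 5.
Second: linear, +3 per step → 28 at step 8.

<5, 28>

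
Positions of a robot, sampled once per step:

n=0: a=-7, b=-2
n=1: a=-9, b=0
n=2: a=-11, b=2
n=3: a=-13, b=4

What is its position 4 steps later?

Each step adds (-2,+2) to the position.
step 4: a=-13, b=4 + (-2,+2) → a=-15, b=6
step 5: a=-15, b=6 + (-2,+2) → a=-17, b=8
step 6: a=-17, b=8 + (-2,+2) → a=-19, b=10
step 7: a=-19, b=10 + (-2,+2) → a=-21, b=12

a=-21, b=12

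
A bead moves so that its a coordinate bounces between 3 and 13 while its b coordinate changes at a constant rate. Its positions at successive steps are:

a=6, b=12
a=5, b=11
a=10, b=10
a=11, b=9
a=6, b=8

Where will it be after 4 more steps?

The a coordinate reflects between 3 and 13, moving 5 per step.
  step 5: 6 → 5
  step 6: 5 → 10
  step 7: 10 → 11
  step 8: 11 → 6
The b coordinate changes by -1 each step: at step 8 it is 4.

a=6, b=4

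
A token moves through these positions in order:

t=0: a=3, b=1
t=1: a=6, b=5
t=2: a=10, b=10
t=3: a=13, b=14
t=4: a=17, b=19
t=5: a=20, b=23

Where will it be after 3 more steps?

a=31, b=37

The moves between consecutive positions are (+3, +4), (+4, +5), (+3, +4), (+4, +5), (+3, +4); they repeat the 2-cycle [(+3, +4), (+4, +5)].
step 6: apply (+4, +5) → a=24, b=28
step 7: apply (+3, +4) → a=27, b=32
step 8: apply (+4, +5) → a=31, b=37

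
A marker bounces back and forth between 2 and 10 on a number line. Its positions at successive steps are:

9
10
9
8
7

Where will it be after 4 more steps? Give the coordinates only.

The value reflects between 2 and 10, moving 1 per step.
  step 5: 7 → 6
  step 6: 6 → 5
  step 7: 5 → 4
  step 8: 4 → 3

3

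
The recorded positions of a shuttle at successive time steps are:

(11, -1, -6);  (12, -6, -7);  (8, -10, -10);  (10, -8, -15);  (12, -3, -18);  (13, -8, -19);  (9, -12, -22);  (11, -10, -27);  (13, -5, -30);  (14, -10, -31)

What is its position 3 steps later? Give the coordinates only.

Step-to-step displacements: (+1, -5, -1), (-4, -4, -3), (+2, +2, -5), (+2, +5, -3), (+1, -5, -1), (-4, -4, -3), (+2, +2, -5), (+2, +5, -3), (+1, -5, -1) — a repeating cycle of length 4.
step 10: apply (-4, -4, -3) → (10, -14, -34)
step 11: apply (+2, +2, -5) → (12, -12, -39)
step 12: apply (+2, +5, -3) → (14, -7, -42)

(14, -7, -42)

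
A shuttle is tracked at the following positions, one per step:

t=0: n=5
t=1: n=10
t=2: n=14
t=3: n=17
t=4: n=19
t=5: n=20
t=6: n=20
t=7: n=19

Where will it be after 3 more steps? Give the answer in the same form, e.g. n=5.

n=10

Taking differences between consecutive positions: +5, +4, +3, +2, +1, +0, -1. These grow by -1 each step.
step 8: 19 − 2 → n=17
step 9: 17 − 3 → n=14
step 10: 14 − 4 → n=10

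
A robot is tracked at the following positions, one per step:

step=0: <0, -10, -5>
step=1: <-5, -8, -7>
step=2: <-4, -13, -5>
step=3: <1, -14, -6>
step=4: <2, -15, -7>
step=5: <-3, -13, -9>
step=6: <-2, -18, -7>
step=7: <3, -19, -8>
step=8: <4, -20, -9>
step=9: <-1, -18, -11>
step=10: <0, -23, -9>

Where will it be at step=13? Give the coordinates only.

Differencing gives <-5, +2, -2>, <+1, -5, +2>, <+5, -1, -1>, <+1, -1, -1>, <-5, +2, -2>, <+1, -5, +2>, <+5, -1, -1>, <+1, -1, -1>, <-5, +2, -2>, <+1, -5, +2>. This is the pattern <-5, +2, -2>, <+1, -5, +2>, <+5, -1, -1>, <+1, -1, -1> repeated.
step 11: apply <+5, -1, -1> → <5, -24, -10>
step 12: apply <+1, -1, -1> → <6, -25, -11>
step 13: apply <-5, +2, -2> → <1, -23, -13>

<1, -23, -13>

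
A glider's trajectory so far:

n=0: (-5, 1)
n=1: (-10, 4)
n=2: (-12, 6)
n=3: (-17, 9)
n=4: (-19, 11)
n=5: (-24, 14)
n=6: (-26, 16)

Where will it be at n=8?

(-33, 21)

Differencing gives (-5, +3), (-2, +2), (-5, +3), (-2, +2), (-5, +3), (-2, +2). This is the pattern (-5, +3), (-2, +2) repeated.
step 7: apply (-5, +3) → (-31, 19)
step 8: apply (-2, +2) → (-33, 21)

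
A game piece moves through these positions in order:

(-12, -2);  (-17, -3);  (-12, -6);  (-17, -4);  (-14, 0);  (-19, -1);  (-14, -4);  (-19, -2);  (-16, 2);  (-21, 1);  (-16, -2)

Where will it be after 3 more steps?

(-23, 3)

Step-to-step displacements: (-5, -1), (+5, -3), (-5, +2), (+3, +4), (-5, -1), (+5, -3), (-5, +2), (+3, +4), (-5, -1), (+5, -3) — a repeating cycle of length 4.
step 11: apply (-5, +2) → (-21, 0)
step 12: apply (+3, +4) → (-18, 4)
step 13: apply (-5, -1) → (-23, 3)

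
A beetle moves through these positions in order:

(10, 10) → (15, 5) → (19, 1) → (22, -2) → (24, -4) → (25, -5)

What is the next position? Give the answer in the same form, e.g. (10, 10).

Successive displacements: (+5, -5), (+4, -4), (+3, -3), (+2, -2), (+1, -1) — each changes by (-1, +1).
step 6: (25, -5) + (+0, +0) → (25, -5)

(25, -5)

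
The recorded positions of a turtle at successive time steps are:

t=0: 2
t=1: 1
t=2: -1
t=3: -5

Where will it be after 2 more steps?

-29

Consecutive displacements -1, -2, -4 scale by a factor of 2 each step.
step 4: -5 − 8 → -13
step 5: -13 − 16 → -29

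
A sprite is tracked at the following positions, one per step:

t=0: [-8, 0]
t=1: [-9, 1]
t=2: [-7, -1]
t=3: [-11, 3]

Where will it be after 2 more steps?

Step-to-step displacements: [-1, +1], [+2, -2], [-4, +4]; each is -2× the previous.
step 4: [-11, 3] + [+8, -8] → [-3, -5]
step 5: [-3, -5] + [-16, +16] → [-19, 11]

[-19, 11]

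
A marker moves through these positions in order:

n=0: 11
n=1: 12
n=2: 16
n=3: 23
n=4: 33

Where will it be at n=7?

First differences are +1, +4, +7, +10; their common second difference is +3 (constant acceleration).
step 5: 33 + 13 → 46
step 6: 46 + 16 → 62
step 7: 62 + 19 → 81

81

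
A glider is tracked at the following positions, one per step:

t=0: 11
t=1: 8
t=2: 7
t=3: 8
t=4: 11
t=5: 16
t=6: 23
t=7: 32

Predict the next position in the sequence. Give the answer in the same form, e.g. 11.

Successive displacements: -3, -1, +1, +3, +5, +7, +9 — each changes by +2.
step 8: 32 + 11 → 43

43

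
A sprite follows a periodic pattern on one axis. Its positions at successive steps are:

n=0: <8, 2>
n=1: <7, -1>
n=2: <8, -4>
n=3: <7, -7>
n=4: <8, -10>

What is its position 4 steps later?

First: cycles through 8, 7 every 2 steps. Step 8 lands at position 0 of the cycle → 8.
Second: linear, -3 per step → -22 at step 8.

<8, -22>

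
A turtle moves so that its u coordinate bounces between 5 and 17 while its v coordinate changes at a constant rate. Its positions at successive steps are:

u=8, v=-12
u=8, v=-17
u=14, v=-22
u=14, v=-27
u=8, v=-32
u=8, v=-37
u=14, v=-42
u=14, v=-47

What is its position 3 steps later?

The u coordinate travels 6 per step and bounces off the walls at 5 and 17.
  step 8: 14 → 8
  step 9: 8 → 8
  step 10: 8 → 14
The v coordinate changes by -5 each step: at step 10 it is -62.

u=14, v=-62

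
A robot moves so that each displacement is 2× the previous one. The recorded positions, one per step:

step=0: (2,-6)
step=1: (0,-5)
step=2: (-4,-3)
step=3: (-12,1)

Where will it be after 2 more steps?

(-60,25)

The jumps are (-2,+1), (-4,+2), (-8,+4) — a geometric progression with ratio 2.
step 4: (-12,1) + (-16,+8) → (-28,9)
step 5: (-28,9) + (-32,+16) → (-60,25)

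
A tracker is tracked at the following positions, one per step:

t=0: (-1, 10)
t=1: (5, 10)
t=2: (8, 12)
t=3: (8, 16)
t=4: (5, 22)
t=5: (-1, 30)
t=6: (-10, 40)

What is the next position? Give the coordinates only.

(-22, 52)

Successive displacements: (+6, +0), (+3, +2), (+0, +4), (-3, +6), (-6, +8), (-9, +10) — each changes by (-3, +2).
step 7: (-10, 40) + (-12, +12) → (-22, 52)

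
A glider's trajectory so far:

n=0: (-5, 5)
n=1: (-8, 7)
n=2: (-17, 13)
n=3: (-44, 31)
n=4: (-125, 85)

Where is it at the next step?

Step-to-step displacements: (-3, +2), (-9, +6), (-27, +18), (-81, +54); each is 3× the previous.
step 5: (-125, 85) + (-243, +162) → (-368, 247)

(-368, 247)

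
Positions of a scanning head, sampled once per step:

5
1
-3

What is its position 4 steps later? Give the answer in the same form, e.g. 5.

-19

The position changes by -4 every step.
step 3: -3 − 4 → -7
step 4: -7 − 4 → -11
step 5: -11 − 4 → -15
step 6: -15 − 4 → -19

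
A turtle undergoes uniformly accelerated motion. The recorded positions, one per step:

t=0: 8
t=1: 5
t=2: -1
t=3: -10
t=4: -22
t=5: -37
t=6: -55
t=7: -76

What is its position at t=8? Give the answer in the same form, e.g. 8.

-100

Successive displacements: -3, -6, -9, -12, -15, -18, -21 — each changes by -3.
step 8: -76 − 24 → -100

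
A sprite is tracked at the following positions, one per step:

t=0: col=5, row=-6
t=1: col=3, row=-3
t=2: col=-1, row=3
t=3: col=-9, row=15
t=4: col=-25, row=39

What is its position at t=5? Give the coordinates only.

Step-to-step displacements: (-2, +3), (-4, +6), (-8, +12), (-16, +24); each is 2× the previous.
step 5: col=-25, row=39 + (-32, +48) → col=-57, row=87

col=-57, row=87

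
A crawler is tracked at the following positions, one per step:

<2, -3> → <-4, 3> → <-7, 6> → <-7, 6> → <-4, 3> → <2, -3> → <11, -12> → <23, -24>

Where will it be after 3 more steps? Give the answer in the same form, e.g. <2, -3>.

<77, -78>

First differences are <-6, +6>, <-3, +3>, <+0, +0>, <+3, -3>, <+6, -6>, <+9, -9>, <+12, -12>; their common second difference is <+3, -3> (constant acceleration).
step 8: <23, -24> + <+15, -15> → <38, -39>
step 9: <38, -39> + <+18, -18> → <56, -57>
step 10: <56, -57> + <+21, -21> → <77, -78>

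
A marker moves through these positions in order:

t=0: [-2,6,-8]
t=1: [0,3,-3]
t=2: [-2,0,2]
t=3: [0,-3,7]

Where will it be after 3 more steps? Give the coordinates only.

First: cycles through -2, 0 every 2 steps. Step 6 lands at position 0 of the cycle → -2.
Second: linear, -3 per step → -12 at step 6.
Third: linear, +5 per step → 22 at step 6.

[-2,-12,22]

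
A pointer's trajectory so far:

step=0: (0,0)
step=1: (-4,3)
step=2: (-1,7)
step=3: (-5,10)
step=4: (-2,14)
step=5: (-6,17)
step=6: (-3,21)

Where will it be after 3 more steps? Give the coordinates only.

(-8,31)

The moves between consecutive positions are (-4,+3), (+3,+4), (-4,+3), (+3,+4), (-4,+3), (+3,+4); they repeat the 2-cycle [(-4,+3), (+3,+4)].
step 7: apply (-4,+3) → (-7,24)
step 8: apply (+3,+4) → (-4,28)
step 9: apply (-4,+3) → (-8,31)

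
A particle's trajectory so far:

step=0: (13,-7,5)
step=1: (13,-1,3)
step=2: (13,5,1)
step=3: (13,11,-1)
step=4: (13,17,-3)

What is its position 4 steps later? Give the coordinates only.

The position changes by (+0,+6,-2) every step.
step 5: (13,17,-3) + (+0,+6,-2) → (13,23,-5)
step 6: (13,23,-5) + (+0,+6,-2) → (13,29,-7)
step 7: (13,29,-7) + (+0,+6,-2) → (13,35,-9)
step 8: (13,35,-9) + (+0,+6,-2) → (13,41,-11)

(13,41,-11)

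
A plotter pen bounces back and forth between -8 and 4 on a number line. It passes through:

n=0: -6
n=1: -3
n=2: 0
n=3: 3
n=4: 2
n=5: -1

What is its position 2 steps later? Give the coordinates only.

The value reflects between -8 and 4, moving 3 per step.
  step 6: -1 → -4
  step 7: -4 → -7

-7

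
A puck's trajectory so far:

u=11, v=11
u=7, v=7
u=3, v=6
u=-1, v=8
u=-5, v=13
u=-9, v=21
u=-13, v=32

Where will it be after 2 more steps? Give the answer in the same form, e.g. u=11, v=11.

First differences are (-4,-4), (-4,-1), (-4,+2), (-4,+5), (-4,+8), (-4,+11); their common second difference is (+0,+3) (constant acceleration).
step 7: u=-13, v=32 + (-4,+14) → u=-17, v=46
step 8: u=-17, v=46 + (-4,+17) → u=-21, v=63

u=-21, v=63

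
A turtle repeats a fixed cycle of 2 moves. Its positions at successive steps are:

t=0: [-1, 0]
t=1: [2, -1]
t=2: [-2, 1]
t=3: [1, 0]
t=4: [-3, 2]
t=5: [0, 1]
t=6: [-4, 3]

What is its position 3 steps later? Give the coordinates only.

[-2, 3]

Differencing gives [+3, -1], [-4, +2], [+3, -1], [-4, +2], [+3, -1], [-4, +2]. This is the pattern [+3, -1], [-4, +2] repeated.
step 7: apply [+3, -1] → [-1, 2]
step 8: apply [-4, +2] → [-5, 4]
step 9: apply [+3, -1] → [-2, 3]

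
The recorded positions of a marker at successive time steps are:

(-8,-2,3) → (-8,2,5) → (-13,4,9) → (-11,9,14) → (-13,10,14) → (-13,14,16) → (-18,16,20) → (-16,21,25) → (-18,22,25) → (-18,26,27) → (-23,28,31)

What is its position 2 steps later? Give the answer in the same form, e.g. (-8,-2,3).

Step-to-step displacements: (+0,+4,+2), (-5,+2,+4), (+2,+5,+5), (-2,+1,+0), (+0,+4,+2), (-5,+2,+4), (+2,+5,+5), (-2,+1,+0), (+0,+4,+2), (-5,+2,+4) — a repeating cycle of length 4.
step 11: apply (+2,+5,+5) → (-21,33,36)
step 12: apply (-2,+1,+0) → (-23,34,36)

(-23,34,36)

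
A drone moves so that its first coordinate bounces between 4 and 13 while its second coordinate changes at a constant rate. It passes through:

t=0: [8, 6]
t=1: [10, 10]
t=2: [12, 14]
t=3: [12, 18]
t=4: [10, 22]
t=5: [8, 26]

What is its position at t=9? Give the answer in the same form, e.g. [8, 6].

The first coordinate travels 2 per step and bounces off the walls at 4 and 13.
  step 6: 8 → 6
  step 7: 6 → 4
  step 8: 4 → 6
  step 9: 6 → 8
The second coordinate changes by +4 each step: at step 9 it is 42.

[8, 42]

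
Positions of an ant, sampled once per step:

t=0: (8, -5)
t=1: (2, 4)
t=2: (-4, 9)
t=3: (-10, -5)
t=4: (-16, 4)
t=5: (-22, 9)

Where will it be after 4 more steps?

The first coordinate changes by -6 each step, so at step 9 it is 8 + 9·(-6) = -46.
The second coordinate repeats the cycle [-5, 4, 9] with period 3; step 9 mod 3 = 0, giving -5.

(-46, -5)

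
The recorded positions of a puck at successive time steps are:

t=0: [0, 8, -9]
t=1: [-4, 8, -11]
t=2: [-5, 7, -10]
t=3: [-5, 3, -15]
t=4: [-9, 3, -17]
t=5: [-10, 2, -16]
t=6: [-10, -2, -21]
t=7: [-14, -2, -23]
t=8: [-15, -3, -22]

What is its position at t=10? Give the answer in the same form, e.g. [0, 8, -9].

Step-to-step displacements: [-4, +0, -2], [-1, -1, +1], [+0, -4, -5], [-4, +0, -2], [-1, -1, +1], [+0, -4, -5], [-4, +0, -2], [-1, -1, +1] — a repeating cycle of length 3.
step 9: apply [+0, -4, -5] → [-15, -7, -27]
step 10: apply [-4, +0, -2] → [-19, -7, -29]

[-19, -7, -29]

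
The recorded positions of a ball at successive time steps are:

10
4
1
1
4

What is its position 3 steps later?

Successive displacements: -6, -3, +0, +3 — each changes by +3.
step 5: 4 + 6 → 10
step 6: 10 + 9 → 19
step 7: 19 + 12 → 31

31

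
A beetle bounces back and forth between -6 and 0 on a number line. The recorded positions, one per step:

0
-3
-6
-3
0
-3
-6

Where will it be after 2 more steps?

The value reflects between -6 and 0, moving 3 per step.
  step 7: -6 → -3
  step 8: -3 → 0

0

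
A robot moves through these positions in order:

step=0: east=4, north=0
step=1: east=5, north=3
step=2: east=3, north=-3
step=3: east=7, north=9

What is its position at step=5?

Step-to-step displacements: (+1,+3), (-2,-6), (+4,+12); each is -2× the previous.
step 4: east=7, north=9 + (-8,-24) → east=-1, north=-15
step 5: east=-1, north=-15 + (+16,+48) → east=15, north=33

east=15, north=33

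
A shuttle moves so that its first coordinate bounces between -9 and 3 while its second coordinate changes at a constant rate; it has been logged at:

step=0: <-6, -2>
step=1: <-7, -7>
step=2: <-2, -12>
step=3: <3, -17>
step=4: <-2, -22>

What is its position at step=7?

<-1, -37>

The first coordinate travels 5 per step and bounces off the walls at -9 and 3.
  step 5: -2 → -7
  step 6: -7 → -6
  step 7: -6 → -1
The second coordinate changes by -5 each step: at step 7 it is -37.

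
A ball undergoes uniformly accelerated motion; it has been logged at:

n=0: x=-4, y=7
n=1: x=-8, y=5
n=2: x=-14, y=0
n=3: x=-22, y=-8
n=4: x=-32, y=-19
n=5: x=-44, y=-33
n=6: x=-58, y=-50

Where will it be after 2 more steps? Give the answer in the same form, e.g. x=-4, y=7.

First differences are (-4, -2), (-6, -5), (-8, -8), (-10, -11), (-12, -14), (-14, -17); their common second difference is (-2, -3) (constant acceleration).
step 7: x=-58, y=-50 + (-16, -20) → x=-74, y=-70
step 8: x=-74, y=-70 + (-18, -23) → x=-92, y=-93

x=-92, y=-93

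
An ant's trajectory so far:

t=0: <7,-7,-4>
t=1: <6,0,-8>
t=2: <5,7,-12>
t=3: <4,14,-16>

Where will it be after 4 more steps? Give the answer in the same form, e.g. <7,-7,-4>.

The position changes by <-1,+7,-4> every step.
step 4: <4,14,-16> + <-1,+7,-4> → <3,21,-20>
step 5: <3,21,-20> + <-1,+7,-4> → <2,28,-24>
step 6: <2,28,-24> + <-1,+7,-4> → <1,35,-28>
step 7: <1,35,-28> + <-1,+7,-4> → <0,42,-32>

<0,42,-32>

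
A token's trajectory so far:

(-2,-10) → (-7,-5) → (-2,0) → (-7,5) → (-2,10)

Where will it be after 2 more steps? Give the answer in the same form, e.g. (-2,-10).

The first coordinate repeats the cycle [-2, -7] with period 2; step 6 mod 2 = 0, giving -2.
The second coordinate changes by +5 each step, so at step 6 it is -10 + 6·(5) = 20.

(-2,20)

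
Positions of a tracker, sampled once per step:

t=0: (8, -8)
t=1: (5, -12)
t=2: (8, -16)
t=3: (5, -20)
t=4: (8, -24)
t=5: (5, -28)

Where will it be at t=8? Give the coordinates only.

(8, -40)

First: cycles through 8, 5 every 2 steps. Step 8 lands at position 0 of the cycle → 8.
Second: linear, -4 per step → -40 at step 8.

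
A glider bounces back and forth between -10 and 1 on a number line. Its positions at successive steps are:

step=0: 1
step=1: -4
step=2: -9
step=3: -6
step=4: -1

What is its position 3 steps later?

-8

The value reflects between -10 and 1, moving 5 per step.
  step 5: -1 → -2
  step 6: -2 → -7
  step 7: -7 → -8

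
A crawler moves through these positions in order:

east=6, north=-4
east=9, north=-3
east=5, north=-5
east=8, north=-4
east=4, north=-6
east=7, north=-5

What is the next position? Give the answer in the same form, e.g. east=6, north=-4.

Differencing gives (+3,+1), (-4,-2), (+3,+1), (-4,-2), (+3,+1). This is the pattern (+3,+1), (-4,-2) repeated.
step 6: apply (-4,-2) → east=3, north=-7

east=3, north=-7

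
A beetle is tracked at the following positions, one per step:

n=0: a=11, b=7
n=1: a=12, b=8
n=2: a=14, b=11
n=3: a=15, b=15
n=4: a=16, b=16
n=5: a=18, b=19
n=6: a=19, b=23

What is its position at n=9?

a=23, b=31

Step-to-step displacements: (+1, +1), (+2, +3), (+1, +4), (+1, +1), (+2, +3), (+1, +4) — a repeating cycle of length 3.
step 7: apply (+1, +1) → a=20, b=24
step 8: apply (+2, +3) → a=22, b=27
step 9: apply (+1, +4) → a=23, b=31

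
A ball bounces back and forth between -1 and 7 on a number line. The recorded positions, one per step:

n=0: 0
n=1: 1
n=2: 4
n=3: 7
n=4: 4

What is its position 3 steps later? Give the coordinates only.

The value travels 3 per step and bounces off the walls at -1 and 7.
  step 5: 4 → 1
  step 6: 1 → 0
  step 7: 0 → 3

3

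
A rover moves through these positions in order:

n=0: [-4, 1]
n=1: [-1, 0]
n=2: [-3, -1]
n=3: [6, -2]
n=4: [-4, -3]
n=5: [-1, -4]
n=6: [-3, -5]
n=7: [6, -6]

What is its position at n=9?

First: cycles through -4, -1, -3, 6 every 4 steps. Step 9 lands at position 1 of the cycle → -1.
Second: linear, -1 per step → -8 at step 9.

[-1, -8]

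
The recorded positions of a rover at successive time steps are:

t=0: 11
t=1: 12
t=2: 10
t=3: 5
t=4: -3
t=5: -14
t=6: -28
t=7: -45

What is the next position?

Successive displacements: +1, -2, -5, -8, -11, -14, -17 — each changes by -3.
step 8: -45 − 20 → -65

-65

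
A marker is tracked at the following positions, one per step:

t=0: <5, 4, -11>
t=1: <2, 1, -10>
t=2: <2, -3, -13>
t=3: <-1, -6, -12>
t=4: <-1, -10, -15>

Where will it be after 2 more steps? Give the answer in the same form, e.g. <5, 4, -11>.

<-4, -17, -17>

The moves between consecutive positions are <-3, -3, +1>, <+0, -4, -3>, <-3, -3, +1>, <+0, -4, -3>; they repeat the 2-cycle [<-3, -3, +1>, <+0, -4, -3>].
step 5: apply <-3, -3, +1> → <-4, -13, -14>
step 6: apply <+0, -4, -3> → <-4, -17, -17>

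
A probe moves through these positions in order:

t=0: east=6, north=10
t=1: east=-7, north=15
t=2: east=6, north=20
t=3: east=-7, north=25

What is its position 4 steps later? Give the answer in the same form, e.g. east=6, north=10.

East: cycles through 6, -7 every 2 steps. Step 7 lands at position 1 of the cycle → -7.
North: linear, +5 per step → 45 at step 7.

east=-7, north=45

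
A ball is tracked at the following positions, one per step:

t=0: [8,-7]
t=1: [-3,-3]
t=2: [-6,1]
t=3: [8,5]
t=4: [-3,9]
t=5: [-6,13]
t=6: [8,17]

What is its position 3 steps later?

First: cycles through 8, -3, -6 every 3 steps. Step 9 lands at position 0 of the cycle → 8.
Second: linear, +4 per step → 29 at step 9.

[8,29]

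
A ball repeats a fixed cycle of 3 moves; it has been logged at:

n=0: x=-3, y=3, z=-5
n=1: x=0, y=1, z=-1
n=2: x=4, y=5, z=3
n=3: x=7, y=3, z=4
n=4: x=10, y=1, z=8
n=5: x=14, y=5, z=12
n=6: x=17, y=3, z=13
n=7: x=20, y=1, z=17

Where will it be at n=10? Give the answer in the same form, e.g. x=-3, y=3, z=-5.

x=30, y=1, z=26

Step-to-step displacements: (+3, -2, +4), (+4, +4, +4), (+3, -2, +1), (+3, -2, +4), (+4, +4, +4), (+3, -2, +1), (+3, -2, +4) — a repeating cycle of length 3.
step 8: apply (+4, +4, +4) → x=24, y=5, z=21
step 9: apply (+3, -2, +1) → x=27, y=3, z=22
step 10: apply (+3, -2, +4) → x=30, y=1, z=26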